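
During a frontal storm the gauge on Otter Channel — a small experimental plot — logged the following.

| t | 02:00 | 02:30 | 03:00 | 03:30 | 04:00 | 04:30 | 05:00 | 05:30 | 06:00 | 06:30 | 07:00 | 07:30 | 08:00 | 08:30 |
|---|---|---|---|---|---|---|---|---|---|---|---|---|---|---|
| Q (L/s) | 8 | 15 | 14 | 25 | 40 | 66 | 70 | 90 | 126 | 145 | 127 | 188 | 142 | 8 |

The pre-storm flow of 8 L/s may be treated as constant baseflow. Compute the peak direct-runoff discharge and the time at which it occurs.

Q_p = 180.0 L/s at t = 07:30

Subtracting baseflow gives direct-runoff ordinates: 0.0, 7.0, 6.0, 17.0, 32.0, 58.0, 62.0, 82.0, 118.0, 137.0, 119.0, 180.0, 134.0, 0.0 L/s.
The maximum is 180.0 L/s, occurring at the reading for t = 07:30.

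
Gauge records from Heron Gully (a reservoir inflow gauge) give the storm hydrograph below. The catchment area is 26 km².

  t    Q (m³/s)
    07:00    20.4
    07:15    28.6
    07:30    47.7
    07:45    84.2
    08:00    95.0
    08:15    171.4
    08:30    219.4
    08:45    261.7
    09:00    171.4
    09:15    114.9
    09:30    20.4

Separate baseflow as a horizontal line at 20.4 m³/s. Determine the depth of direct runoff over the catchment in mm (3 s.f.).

d ≈ 35.0 mm

Direct runoff: 0.0, 8.2, 27.3, 63.8, 74.6, 151.0, 199.0, 241.3, 151.0, 94.5, 0.0 m³/s; ΣQ_DR = 1011 m³/s.
V = ΣQ_DR · Δt = 1011 × 900 s = 9.096 × 10^5 m³.
Over A = 26 km², depth = V / A = 35.0 mm.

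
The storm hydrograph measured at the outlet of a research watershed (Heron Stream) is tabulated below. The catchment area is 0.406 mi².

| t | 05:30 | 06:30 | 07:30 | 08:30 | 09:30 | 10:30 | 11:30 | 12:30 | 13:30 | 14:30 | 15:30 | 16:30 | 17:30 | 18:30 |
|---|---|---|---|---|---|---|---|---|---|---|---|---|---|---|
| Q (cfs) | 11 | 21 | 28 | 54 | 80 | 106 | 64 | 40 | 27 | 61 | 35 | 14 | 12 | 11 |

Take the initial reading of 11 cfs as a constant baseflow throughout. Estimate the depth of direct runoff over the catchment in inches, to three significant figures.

d ≈ 1.56 in

Direct runoff: 0.0, 10.0, 17.0, 43.0, 69.0, 95.0, 53.0, 29.0, 16.0, 50.0, 24.0, 3.0, 1.0, 0.0 cfs; ΣQ_DR = 410.0 cfs.
V = ΣQ_DR · Δt = 410.0 × 3600 s = 1.476 × 10^6 ft³.
Over A = 0.406 mi², depth = V / A = 1.56 in.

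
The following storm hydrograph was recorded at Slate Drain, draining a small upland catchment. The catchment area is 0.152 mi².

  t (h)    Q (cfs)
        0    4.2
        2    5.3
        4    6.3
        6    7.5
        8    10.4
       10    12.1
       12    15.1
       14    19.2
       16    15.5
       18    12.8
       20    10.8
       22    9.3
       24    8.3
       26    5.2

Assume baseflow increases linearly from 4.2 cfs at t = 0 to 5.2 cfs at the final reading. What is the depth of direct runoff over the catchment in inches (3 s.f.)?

Direct runoff: 0.00, 1.02, 1.95, 3.07, 5.89, 7.52, 10.44, 14.46, 10.68, 7.91, 5.83, 4.25, 3.18, 0.00 cfs; ΣQ_DR = 76.20 cfs.
V = ΣQ_DR · Δt = 76.20 × 7200 s = 5.486 × 10^5 ft³.
Over A = 0.152 mi², depth = V / A = 1.55 in.

d ≈ 1.55 in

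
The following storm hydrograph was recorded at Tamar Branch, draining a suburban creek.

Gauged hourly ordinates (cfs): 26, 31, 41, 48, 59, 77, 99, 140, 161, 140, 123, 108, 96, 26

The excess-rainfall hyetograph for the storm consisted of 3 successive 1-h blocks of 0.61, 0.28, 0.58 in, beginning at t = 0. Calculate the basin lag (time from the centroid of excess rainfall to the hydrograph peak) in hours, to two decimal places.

Centroid of excess rainfall: t_c = Σ P_i·t̄_i / ΣP_i = 1.4796 h (block centres at 0.5, 1.5, 2.5 h).
Hydrograph peak occurs at t = 8 h, so basin lag t_L = 8 − 1.4796 = 6.52 h.

t_L ≈ 6.52 h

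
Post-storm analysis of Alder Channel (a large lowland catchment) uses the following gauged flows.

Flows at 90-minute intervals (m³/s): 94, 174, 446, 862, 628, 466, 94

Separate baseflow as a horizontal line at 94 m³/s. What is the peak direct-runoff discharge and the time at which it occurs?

Subtracting baseflow gives direct-runoff ordinates: 0.0, 80.0, 352.0, 768.0, 534.0, 372.0, 0.0 m³/s.
The maximum is 768.0 m³/s, occurring at the reading for t = 4.5 h.

Q_p = 768.0 m³/s at t = 4.5 h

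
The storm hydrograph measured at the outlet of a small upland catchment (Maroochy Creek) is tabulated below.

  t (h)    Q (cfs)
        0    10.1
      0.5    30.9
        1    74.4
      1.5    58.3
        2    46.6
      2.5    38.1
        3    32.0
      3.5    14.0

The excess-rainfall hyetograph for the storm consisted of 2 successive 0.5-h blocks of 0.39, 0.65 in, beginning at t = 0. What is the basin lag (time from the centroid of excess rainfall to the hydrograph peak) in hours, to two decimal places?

Centroid of excess rainfall: t_c = Σ P_i·t̄_i / ΣP_i = 0.5625 h (block centres at 0.25, 0.75 h).
Hydrograph peak occurs at t = 1 h, so basin lag t_L = 1 − 0.5625 = 0.44 h.

t_L ≈ 0.44 h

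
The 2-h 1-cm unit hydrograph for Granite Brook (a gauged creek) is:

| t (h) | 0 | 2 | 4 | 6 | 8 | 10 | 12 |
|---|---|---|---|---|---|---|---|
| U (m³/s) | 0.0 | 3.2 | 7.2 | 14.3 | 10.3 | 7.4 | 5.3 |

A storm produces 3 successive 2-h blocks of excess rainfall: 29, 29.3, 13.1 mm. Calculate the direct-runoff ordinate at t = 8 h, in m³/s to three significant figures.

Q ≈ 81.2 m³/s

By discrete convolution, Q_j = Σ (P_i / 10 mm) · U_{j−i}.
At t = 8 h (j=4): Q = (29/10)·10.3 + (29.3/10)·14.3 + (13.1/10)·7.2 = 81.2 m³/s.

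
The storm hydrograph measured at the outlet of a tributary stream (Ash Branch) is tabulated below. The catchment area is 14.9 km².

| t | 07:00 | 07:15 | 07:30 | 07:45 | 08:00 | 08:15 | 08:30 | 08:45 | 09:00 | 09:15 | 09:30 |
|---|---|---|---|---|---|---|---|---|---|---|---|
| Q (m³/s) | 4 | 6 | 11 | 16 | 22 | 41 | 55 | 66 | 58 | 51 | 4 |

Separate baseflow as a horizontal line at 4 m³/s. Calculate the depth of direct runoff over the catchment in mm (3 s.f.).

d ≈ 17.5 mm

Direct runoff: 0.0, 2.0, 7.0, 12.0, 18.0, 37.0, 51.0, 62.0, 54.0, 47.0, 0.0 m³/s; ΣQ_DR = 290.0 m³/s.
V = ΣQ_DR · Δt = 290.0 × 900 s = 2.610 × 10^5 m³.
Over A = 14.9 km², depth = V / A = 17.5 mm.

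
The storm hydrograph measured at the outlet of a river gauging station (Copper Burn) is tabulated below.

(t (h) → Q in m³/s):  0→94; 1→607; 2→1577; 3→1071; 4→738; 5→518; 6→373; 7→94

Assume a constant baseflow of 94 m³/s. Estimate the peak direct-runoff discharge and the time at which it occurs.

Subtracting baseflow gives direct-runoff ordinates: 0.0, 513.0, 1483.0, 977.0, 644.0, 424.0, 279.0, 0.0 m³/s.
The maximum is 1483.0 m³/s, occurring at the reading for t = 2 h.

Q_p = 1483.0 m³/s at t = 2 h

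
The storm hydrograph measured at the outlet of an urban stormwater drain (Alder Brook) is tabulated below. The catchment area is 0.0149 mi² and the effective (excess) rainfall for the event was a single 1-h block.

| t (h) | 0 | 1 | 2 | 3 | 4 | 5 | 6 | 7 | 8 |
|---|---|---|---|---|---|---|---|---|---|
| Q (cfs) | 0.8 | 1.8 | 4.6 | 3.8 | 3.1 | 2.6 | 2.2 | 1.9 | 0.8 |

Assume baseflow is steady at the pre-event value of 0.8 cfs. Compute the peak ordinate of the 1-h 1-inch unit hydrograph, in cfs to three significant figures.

U_p ≈ 2.54 cfs

Direct runoff: 0.0, 1.0, 3.8, 3.0, 2.3, 1.8, 1.4, 1.1, 0.0 cfs; ΣQ_DR = 14.40 cfs, peak = 3.8 cfs.
Runoff depth d = ΣQ_DR·Δt / A = 14.40 × 3600 / (0.0149 mi²) = 1.498 in.
The 1-inch UH is the DRH scaled by (1 in)/d, so U_p = 3.8 × 1/1.498 = 2.54 cfs.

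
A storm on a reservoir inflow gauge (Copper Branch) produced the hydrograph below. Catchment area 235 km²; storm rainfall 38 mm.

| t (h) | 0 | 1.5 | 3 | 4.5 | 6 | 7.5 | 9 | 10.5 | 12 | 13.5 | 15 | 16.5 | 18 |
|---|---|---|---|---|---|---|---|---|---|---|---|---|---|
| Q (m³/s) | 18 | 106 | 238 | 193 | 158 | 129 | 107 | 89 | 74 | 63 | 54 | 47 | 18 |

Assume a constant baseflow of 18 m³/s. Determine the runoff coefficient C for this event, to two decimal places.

C ≈ 0.64

ΣQ_DR = 1060 m³/s; V = ΣQ_DR·Δt = 5.724 × 10^6 m³.
Runoff depth d = V / A = 24.36 mm.
C = d / P = 24.36 / 38 = 0.64.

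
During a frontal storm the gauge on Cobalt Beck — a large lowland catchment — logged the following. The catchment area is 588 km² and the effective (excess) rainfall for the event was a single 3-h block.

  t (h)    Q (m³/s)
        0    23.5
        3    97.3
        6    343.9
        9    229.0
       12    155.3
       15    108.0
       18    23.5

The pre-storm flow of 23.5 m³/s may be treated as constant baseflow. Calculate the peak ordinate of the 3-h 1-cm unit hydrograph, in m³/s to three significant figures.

U_p ≈ 214 m³/s

Direct runoff: 0.0, 73.8, 320.4, 205.5, 131.8, 84.5, 0.0 m³/s; ΣQ_DR = 816.0 m³/s, peak = 320.4 m³/s.
Runoff depth d = ΣQ_DR·Δt / A = 816.0 × 10800 / (588 km²) = 14.99 mm.
The 1-cm UH is the DRH scaled by (10 mm)/d, so U_p = 320.4 × 10/14.99 = 214 m³/s.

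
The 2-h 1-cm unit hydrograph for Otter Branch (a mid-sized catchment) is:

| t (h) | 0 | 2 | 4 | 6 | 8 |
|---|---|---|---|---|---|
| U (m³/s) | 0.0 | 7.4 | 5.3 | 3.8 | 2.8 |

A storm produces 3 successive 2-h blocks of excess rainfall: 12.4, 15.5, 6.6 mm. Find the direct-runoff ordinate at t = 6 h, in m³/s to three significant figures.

Q ≈ 17.8 m³/s

By discrete convolution, Q_j = Σ (P_i / 10 mm) · U_{j−i}.
At t = 6 h (j=3): Q = (12.4/10)·3.8 + (15.5/10)·5.3 + (6.6/10)·7.4 = 17.8 m³/s.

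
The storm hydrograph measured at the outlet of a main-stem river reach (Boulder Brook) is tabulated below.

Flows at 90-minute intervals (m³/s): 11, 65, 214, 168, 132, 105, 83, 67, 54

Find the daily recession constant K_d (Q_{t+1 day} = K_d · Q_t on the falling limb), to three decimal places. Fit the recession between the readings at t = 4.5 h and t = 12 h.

K_d ≈ 0.026

Between t = 4.5 h and t = 12 h the flow falls from 168 to 54 m³/s over 5×1.5 h = 7.5 h.
Per-interval ratio K = (54/168)^(1/5) = 0.7969; K_d = K^(24/1.5) = 0.026.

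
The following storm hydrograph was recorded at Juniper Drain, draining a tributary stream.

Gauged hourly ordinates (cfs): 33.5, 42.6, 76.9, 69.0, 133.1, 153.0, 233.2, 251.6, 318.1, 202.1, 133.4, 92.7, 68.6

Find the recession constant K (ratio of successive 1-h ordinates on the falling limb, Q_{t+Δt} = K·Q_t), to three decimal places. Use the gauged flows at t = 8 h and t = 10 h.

Using the recession-limb readings at t = 8 h and t = 10 h: Q falls from 318.1 to 133.4 cfs over 2 intervals.
K = (Q₂/Q₁)^(1/2) = (133.4/318.1)^(1/2) = 0.648.

K ≈ 0.648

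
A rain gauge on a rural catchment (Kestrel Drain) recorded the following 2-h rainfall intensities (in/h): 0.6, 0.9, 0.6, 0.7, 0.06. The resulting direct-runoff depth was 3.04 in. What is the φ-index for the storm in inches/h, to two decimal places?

Only the 4 blocks with intensity above φ contribute runoff: 0.6, 0.9, 0.6, 0.7 in/h.
Σ(I−φ)·Δt = d  ⇒  (0.6+0.9+0.6+0.7 − 4φ)·2 = 3.04
φ = (2.800 − 3.04/2) / 4 = 0.32 in/h.

φ ≈ 0.32 in/h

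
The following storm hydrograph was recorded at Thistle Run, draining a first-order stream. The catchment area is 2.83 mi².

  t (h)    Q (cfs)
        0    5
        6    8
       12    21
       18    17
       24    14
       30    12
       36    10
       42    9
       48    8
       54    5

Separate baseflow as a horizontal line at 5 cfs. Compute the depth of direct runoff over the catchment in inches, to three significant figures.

d ≈ 0.194 in

Direct runoff: 0.0, 3.0, 16.0, 12.0, 9.0, 7.0, 5.0, 4.0, 3.0, 0.0 cfs; ΣQ_DR = 59.00 cfs.
V = ΣQ_DR · Δt = 59.00 × 21600 s = 1.274 × 10^6 ft³.
Over A = 2.83 mi², depth = V / A = 0.194 in.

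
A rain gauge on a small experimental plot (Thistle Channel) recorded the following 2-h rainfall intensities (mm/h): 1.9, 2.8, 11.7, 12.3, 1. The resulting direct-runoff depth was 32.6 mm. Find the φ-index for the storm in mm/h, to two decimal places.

φ ≈ 3.85 mm/h

Only the 2 blocks with intensity above φ contribute runoff: 11.7, 12.3 mm/h.
Σ(I−φ)·Δt = d  ⇒  (11.7+12.3 − 2φ)·2 = 32.6
φ = (24.00 − 32.6/2) / 2 = 3.85 mm/h.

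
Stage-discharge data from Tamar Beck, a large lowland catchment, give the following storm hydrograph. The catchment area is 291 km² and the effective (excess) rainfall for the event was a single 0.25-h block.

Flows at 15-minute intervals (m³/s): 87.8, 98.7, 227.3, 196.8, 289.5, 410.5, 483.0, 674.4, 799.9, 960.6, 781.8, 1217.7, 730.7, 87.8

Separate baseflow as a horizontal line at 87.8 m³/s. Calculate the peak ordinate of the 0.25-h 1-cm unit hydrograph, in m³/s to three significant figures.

Direct runoff: 0.0, 10.9, 139.5, 109.0, 201.7, 322.7, 395.2, 586.6, 712.1, 872.8, 694.0, 1129.9, 642.9, 0.0 m³/s; ΣQ_DR = 5817 m³/s, peak = 1129.9 m³/s.
Runoff depth d = ΣQ_DR·Δt / A = 5817 × 900 / (291 km²) = 17.99 mm.
The 1-cm UH is the DRH scaled by (10 mm)/d, so U_p = 1129.9 × 10/17.99 = 628 m³/s.

U_p ≈ 628 m³/s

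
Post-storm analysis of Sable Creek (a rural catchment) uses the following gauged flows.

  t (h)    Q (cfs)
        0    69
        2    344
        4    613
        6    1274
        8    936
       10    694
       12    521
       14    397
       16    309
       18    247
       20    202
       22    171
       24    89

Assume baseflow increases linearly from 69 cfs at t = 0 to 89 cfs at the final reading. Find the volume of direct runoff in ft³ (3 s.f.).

V ≈ 3.48 × 10^7 ft³

Direct-runoff ordinates (Q − Q_b): 0.00, 273.33, 540.67, 1200.00, 860.33, 616.67, 442.00, 316.33, 226.67, 163.00, 116.33, 83.67, 0.00 cfs.
ΣQ_DR = 4839 cfs.
With Δt = 2 h = 7200 s, V = ΣQ_DR · Δt = 4839 × 7200 = 3.48 × 10^7 ft³.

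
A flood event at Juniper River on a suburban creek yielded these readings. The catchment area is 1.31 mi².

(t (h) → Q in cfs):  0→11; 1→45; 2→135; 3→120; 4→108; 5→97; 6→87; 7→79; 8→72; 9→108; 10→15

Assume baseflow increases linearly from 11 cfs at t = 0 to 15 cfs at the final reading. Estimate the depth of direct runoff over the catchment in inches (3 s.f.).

Direct runoff: 0.00, 33.60, 123.20, 107.80, 95.40, 84.00, 73.60, 65.20, 57.80, 93.40, 0.00 cfs; ΣQ_DR = 734.0 cfs.
V = ΣQ_DR · Δt = 734.0 × 3600 s = 2.642 × 10^6 ft³.
Over A = 1.31 mi², depth = V / A = 0.868 in.

d ≈ 0.868 in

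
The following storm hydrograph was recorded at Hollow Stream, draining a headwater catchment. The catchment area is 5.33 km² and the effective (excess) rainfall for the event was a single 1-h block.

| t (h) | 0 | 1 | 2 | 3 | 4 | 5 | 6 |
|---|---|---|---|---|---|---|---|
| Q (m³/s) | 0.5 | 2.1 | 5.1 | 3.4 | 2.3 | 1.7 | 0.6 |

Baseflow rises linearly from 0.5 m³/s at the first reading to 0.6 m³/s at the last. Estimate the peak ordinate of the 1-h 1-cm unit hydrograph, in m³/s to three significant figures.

U_p ≈ 5.71 m³/s

Direct runoff: 0.00, 1.58, 4.57, 2.85, 1.73, 1.12, 0.00 m³/s; ΣQ_DR = 11.85 m³/s, peak = 4.57 m³/s.
Runoff depth d = ΣQ_DR·Δt / A = 11.85 × 3600 / (5.33 km²) = 8.004 mm.
The 1-cm UH is the DRH scaled by (10 mm)/d, so U_p = 4.57 × 10/8.004 = 5.71 m³/s.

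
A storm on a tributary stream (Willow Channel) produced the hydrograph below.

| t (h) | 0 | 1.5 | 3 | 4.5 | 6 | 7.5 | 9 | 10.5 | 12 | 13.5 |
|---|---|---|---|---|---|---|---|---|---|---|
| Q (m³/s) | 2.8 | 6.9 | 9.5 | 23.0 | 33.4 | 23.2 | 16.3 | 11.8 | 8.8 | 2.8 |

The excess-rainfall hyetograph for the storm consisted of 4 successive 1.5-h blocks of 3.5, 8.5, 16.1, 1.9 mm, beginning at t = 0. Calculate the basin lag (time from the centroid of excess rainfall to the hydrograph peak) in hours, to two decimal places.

t_L ≈ 2.93 h

Centroid of excess rainfall: t_c = Σ P_i·t̄_i / ΣP_i = 3.0700 h (block centres at 0.75, 2.25, 3.75, 5.25 h).
Hydrograph peak occurs at t = 6 h, so basin lag t_L = 6 − 3.0700 = 2.93 h.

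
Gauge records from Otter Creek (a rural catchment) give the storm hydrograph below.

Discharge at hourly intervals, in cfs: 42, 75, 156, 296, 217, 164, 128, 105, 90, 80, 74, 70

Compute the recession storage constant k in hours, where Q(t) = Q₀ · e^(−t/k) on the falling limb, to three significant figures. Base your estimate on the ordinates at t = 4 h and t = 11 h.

On the falling limb, Q drops from 217 to 70 cfs between t = 4 h and t = 11 h (Δt = 7 h).
k = −Δt / ln(Q₂/Q₁) = −7 / ln(70/217) = 6.19 h.

k ≈ 6.19 h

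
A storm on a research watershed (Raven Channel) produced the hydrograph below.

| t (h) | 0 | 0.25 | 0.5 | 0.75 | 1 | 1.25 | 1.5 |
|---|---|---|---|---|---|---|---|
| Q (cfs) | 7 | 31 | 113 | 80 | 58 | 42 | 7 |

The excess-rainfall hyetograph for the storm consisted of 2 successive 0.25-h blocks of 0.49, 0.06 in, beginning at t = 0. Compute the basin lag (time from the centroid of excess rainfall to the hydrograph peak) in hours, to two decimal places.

Centroid of excess rainfall: t_c = Σ P_i·t̄_i / ΣP_i = 0.1523 h (block centres at 0.125, 0.375 h).
Hydrograph peak occurs at t = 0.5 h, so basin lag t_L = 0.5 − 0.1523 = 0.35 h.

t_L ≈ 0.35 h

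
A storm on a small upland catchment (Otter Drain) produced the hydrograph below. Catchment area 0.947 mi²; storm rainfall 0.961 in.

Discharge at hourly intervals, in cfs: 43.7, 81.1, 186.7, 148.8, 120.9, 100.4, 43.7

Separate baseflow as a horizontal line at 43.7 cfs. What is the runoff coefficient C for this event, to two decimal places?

C ≈ 0.71

ΣQ_DR = 419.4 cfs; V = ΣQ_DR·Δt = 1.510 × 10^6 ft³.
Runoff depth d = V / A = 0.6863 in.
C = d / P = 0.6863 / 0.961 = 0.71.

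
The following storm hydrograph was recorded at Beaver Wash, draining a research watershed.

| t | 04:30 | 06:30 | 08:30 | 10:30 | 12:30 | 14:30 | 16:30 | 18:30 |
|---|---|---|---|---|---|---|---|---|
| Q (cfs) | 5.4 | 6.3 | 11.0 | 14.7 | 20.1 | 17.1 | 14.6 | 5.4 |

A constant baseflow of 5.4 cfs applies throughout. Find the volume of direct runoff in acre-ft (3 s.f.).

V ≈ 8.50 acre-ft

Direct-runoff ordinates (Q − Q_b): 0.0, 0.9, 5.6, 9.3, 14.7, 11.7, 9.2, 0.0 cfs.
ΣQ_DR = 51.40 cfs.
With Δt = 2 h = 7200 s, V = ΣQ_DR · Δt = 51.40 × 7200 = 3.70 × 10^5 ft³ = 8.50 acre-ft.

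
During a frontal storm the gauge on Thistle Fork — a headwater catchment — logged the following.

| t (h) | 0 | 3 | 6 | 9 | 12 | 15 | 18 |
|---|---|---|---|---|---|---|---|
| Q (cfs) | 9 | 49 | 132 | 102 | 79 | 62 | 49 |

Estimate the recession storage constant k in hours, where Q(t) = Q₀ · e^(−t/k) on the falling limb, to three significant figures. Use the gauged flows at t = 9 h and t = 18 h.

On the falling limb, Q drops from 102 to 49 cfs between t = 9 h and t = 18 h (Δt = 9 h).
k = −Δt / ln(Q₂/Q₁) = −9 / ln(49/102) = 12.3 h.

k ≈ 12.3 h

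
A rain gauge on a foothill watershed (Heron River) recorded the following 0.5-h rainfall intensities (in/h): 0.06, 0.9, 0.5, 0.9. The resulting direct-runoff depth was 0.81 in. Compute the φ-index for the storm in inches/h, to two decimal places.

Only the 3 blocks with intensity above φ contribute runoff: 0.9, 0.5, 0.9 in/h.
Σ(I−φ)·Δt = d  ⇒  (0.9+0.5+0.9 − 3φ)·0.5 = 0.81
φ = (2.300 − 0.81/0.5) / 3 = 0.23 in/h.

φ ≈ 0.23 in/h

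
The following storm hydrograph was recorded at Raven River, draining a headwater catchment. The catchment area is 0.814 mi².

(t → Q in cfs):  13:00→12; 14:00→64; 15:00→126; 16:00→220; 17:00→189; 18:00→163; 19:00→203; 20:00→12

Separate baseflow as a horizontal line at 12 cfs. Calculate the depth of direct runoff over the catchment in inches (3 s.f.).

Direct runoff: 0.0, 52.0, 114.0, 208.0, 177.0, 151.0, 191.0, 0.0 cfs; ΣQ_DR = 893.0 cfs.
V = ΣQ_DR · Δt = 893.0 × 3600 s = 3.215 × 10^6 ft³.
Over A = 0.814 mi², depth = V / A = 1.70 in.

d ≈ 1.70 in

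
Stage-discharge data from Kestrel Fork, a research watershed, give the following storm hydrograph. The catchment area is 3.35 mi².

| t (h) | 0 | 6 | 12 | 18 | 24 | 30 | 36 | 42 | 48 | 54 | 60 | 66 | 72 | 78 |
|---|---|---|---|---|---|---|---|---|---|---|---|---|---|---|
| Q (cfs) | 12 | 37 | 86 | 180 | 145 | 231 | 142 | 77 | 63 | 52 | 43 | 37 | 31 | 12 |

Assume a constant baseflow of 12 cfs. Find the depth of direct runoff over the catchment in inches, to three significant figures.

d ≈ 2.72 in

Direct runoff: 0.0, 25.0, 74.0, 168.0, 133.0, 219.0, 130.0, 65.0, 51.0, 40.0, 31.0, 25.0, 19.0, 0.0 cfs; ΣQ_DR = 980.0 cfs.
V = ΣQ_DR · Δt = 980.0 × 21600 s = 2.117 × 10^7 ft³.
Over A = 3.35 mi², depth = V / A = 2.72 in.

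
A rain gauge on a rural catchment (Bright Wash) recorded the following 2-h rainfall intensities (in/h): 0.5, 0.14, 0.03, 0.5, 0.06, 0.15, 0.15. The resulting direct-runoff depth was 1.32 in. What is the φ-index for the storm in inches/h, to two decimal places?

Only the 2 blocks with intensity above φ contribute runoff: 0.5, 0.5 in/h.
Σ(I−φ)·Δt = d  ⇒  (0.5+0.5 − 2φ)·2 = 1.32
φ = (1.000 − 1.32/2) / 2 = 0.17 in/h.

φ ≈ 0.17 in/h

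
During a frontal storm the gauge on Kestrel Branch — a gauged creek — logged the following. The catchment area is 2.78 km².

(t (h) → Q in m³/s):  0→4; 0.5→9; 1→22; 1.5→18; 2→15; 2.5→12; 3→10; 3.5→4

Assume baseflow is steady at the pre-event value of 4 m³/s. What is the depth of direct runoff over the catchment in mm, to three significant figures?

d ≈ 40.1 mm

Direct runoff: 0.0, 5.0, 18.0, 14.0, 11.0, 8.0, 6.0, 0.0 m³/s; ΣQ_DR = 62.00 m³/s.
V = ΣQ_DR · Δt = 62.00 × 1800 s = 1.116 × 10^5 m³.
Over A = 2.78 km², depth = V / A = 40.1 mm.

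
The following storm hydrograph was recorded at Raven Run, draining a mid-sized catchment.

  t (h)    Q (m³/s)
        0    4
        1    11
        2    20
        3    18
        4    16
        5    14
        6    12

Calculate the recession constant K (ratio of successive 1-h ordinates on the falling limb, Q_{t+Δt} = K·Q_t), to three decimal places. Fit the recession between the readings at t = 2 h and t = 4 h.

Using the recession-limb readings at t = 2 h and t = 4 h: Q falls from 20 to 16 m³/s over 2 intervals.
K = (Q₂/Q₁)^(1/2) = (16/20)^(1/2) = 0.894.

K ≈ 0.894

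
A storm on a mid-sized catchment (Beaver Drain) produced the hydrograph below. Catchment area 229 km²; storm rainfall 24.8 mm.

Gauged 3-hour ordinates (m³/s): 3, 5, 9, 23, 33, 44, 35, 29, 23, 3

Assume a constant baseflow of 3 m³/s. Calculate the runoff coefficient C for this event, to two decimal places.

C ≈ 0.34

ΣQ_DR = 177.0 m³/s; V = ΣQ_DR·Δt = 1.912 × 10^6 m³.
Runoff depth d = V / A = 8.348 mm.
C = d / P = 8.348 / 24.8 = 0.34.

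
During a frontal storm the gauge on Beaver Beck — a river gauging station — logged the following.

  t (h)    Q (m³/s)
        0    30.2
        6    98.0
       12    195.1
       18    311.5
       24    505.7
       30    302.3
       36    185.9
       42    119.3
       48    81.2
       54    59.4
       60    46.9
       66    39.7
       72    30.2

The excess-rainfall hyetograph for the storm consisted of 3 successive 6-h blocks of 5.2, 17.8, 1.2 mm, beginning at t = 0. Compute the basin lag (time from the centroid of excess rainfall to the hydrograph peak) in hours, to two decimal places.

Centroid of excess rainfall: t_c = Σ P_i·t̄_i / ΣP_i = 8.0083 h (block centres at 3, 9, 15 h).
Hydrograph peak occurs at t = 24 h, so basin lag t_L = 24 − 8.0083 = 15.99 h.

t_L ≈ 15.99 h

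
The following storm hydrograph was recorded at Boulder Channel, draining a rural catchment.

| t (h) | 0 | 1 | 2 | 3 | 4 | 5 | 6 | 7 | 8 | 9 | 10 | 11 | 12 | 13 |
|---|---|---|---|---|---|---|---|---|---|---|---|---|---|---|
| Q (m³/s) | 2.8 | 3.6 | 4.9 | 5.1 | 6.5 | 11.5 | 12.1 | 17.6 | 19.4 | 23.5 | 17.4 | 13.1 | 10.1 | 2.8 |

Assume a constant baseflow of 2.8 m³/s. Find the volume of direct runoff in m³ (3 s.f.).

Direct-runoff ordinates (Q − Q_b): 0.0, 0.8, 2.1, 2.3, 3.7, 8.7, 9.3, 14.8, 16.6, 20.7, 14.6, 10.3, 7.3, 0.0 m³/s.
ΣQ_DR = 111.2 m³/s.
With Δt = 1 h = 3600 s, V = ΣQ_DR · Δt = 111.2 × 3600 = 4.00 × 10^5 m³.

V ≈ 4.00 × 10^5 m³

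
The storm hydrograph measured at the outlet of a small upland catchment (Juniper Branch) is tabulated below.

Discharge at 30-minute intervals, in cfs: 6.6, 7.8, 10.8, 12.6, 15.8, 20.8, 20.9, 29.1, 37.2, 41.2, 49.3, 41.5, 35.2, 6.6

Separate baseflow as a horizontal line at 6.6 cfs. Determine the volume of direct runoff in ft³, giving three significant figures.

Direct-runoff ordinates (Q − Q_b): 0.0, 1.2, 4.2, 6.0, 9.2, 14.2, 14.3, 22.5, 30.6, 34.6, 42.7, 34.9, 28.6, 0.0 cfs.
ΣQ_DR = 243.0 cfs.
With Δt = 0.5 h = 1800 s, V = ΣQ_DR · Δt = 243.0 × 1800 = 4.37 × 10^5 ft³.

V ≈ 4.37 × 10^5 ft³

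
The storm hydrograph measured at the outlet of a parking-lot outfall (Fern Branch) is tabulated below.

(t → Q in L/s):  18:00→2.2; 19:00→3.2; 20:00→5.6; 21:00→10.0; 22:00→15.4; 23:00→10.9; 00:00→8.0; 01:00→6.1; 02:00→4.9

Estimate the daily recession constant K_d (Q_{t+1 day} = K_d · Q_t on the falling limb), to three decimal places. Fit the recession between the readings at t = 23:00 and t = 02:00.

K_d ≈ 0.002

Between t = 23:00 and t = 02:00 the flow falls from 10.9 to 4.9 L/s over 3×1 h = 3 h.
Per-interval ratio K = (4.9/10.9)^(1/3) = 0.7660; K_d = K^(24/1) = 0.002.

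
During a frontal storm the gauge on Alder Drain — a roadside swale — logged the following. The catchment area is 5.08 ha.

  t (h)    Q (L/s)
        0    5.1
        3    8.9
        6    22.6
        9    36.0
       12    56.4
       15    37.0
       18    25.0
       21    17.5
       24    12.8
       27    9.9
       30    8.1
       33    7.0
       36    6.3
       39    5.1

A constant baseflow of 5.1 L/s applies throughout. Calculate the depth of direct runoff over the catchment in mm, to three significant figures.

Direct runoff: 0.0, 3.8, 17.5, 30.9, 51.3, 31.9, 19.9, 12.4, 7.7, 4.8, 3.0, 1.9, 1.2, 0.0 L/s; ΣQ_DR = 186.3 L/s.
V = ΣQ_DR · Δt = 186.3 × 10800 s = 2.012 × 10^6 L.
Over A = 5.08 ha, depth = V / A = 39.6 mm.

d ≈ 39.6 mm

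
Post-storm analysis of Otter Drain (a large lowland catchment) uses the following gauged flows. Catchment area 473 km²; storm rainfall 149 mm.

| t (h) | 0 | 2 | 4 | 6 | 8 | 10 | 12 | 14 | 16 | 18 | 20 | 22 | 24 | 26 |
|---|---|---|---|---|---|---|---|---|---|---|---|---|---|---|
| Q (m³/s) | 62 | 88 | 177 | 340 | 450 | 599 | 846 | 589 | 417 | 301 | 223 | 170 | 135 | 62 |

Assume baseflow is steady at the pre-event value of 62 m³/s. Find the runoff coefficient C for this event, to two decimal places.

C ≈ 0.37

ΣQ_DR = 3591 m³/s; V = ΣQ_DR·Δt = 2.586 × 10^7 m³.
Runoff depth d = V / A = 54.66 mm.
C = d / P = 54.66 / 149 = 0.37.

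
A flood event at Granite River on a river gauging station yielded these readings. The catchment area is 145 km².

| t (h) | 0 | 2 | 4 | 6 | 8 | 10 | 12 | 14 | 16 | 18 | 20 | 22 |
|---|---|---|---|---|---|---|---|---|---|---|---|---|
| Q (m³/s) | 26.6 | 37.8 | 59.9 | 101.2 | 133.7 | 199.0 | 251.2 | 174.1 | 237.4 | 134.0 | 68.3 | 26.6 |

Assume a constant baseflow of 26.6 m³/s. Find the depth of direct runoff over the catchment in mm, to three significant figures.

d ≈ 56.1 mm

Direct runoff: 0.0, 11.2, 33.3, 74.6, 107.1, 172.4, 224.6, 147.5, 210.8, 107.4, 41.7, 0.0 m³/s; ΣQ_DR = 1131 m³/s.
V = ΣQ_DR · Δt = 1131 × 7200 s = 8.140 × 10^6 m³.
Over A = 145 km², depth = V / A = 56.1 mm.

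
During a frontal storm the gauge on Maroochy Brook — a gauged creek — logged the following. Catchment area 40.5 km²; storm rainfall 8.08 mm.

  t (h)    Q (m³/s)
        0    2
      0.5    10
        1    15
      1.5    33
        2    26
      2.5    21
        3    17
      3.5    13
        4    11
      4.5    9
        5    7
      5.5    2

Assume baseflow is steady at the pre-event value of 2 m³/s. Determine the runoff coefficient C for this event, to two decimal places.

ΣQ_DR = 142.0 m³/s; V = ΣQ_DR·Δt = 2.556 × 10^5 m³.
Runoff depth d = V / A = 6.311 mm.
C = d / P = 6.311 / 8.08 = 0.78.

C ≈ 0.78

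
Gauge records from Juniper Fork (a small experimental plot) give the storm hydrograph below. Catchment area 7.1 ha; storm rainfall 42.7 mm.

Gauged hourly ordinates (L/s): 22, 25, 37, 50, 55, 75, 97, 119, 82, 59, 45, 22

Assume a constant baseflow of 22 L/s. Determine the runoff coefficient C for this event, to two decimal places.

C ≈ 0.50

ΣQ_DR = 424.0 L/s; V = ΣQ_DR·Δt = 1.526 × 10^6 L.
Runoff depth d = V / A = 21.50 mm.
C = d / P = 21.50 / 42.7 = 0.50.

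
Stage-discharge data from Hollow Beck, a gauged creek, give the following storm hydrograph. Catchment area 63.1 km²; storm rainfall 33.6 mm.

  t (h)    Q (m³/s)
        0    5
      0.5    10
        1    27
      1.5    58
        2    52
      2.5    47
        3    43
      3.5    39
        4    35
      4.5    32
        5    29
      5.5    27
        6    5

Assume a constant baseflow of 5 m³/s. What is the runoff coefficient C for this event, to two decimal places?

C ≈ 0.29

ΣQ_DR = 344.0 m³/s; V = ΣQ_DR·Δt = 6.192 × 10^5 m³.
Runoff depth d = V / A = 9.813 mm.
C = d / P = 9.813 / 33.6 = 0.29.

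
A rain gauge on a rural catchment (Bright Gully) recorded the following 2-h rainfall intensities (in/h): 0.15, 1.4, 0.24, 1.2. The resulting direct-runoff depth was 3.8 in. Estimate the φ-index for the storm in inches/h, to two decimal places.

φ ≈ 0.35 in/h

Only the 2 blocks with intensity above φ contribute runoff: 1.4, 1.2 in/h.
Σ(I−φ)·Δt = d  ⇒  (1.4+1.2 − 2φ)·2 = 3.8
φ = (2.600 − 3.8/2) / 2 = 0.35 in/h.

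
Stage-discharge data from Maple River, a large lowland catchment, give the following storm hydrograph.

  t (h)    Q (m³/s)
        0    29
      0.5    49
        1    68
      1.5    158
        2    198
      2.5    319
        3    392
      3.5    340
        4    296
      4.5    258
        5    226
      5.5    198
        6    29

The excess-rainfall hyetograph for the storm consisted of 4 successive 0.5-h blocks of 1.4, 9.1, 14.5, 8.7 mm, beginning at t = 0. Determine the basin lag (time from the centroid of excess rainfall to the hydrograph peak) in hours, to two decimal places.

t_L ≈ 1.80 h

Centroid of excess rainfall: t_c = Σ P_i·t̄_i / ΣP_i = 1.2025 h (block centres at 0.25, 0.75, 1.25, 1.75 h).
Hydrograph peak occurs at t = 3 h, so basin lag t_L = 3 − 1.2025 = 1.80 h.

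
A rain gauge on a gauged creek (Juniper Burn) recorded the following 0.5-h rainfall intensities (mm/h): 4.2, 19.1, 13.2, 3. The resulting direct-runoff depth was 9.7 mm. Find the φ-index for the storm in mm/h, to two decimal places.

φ ≈ 6.45 mm/h

Only the 2 blocks with intensity above φ contribute runoff: 19.1, 13.2 mm/h.
Σ(I−φ)·Δt = d  ⇒  (19.1+13.2 − 2φ)·0.5 = 9.7
φ = (32.30 − 9.7/0.5) / 2 = 6.45 mm/h.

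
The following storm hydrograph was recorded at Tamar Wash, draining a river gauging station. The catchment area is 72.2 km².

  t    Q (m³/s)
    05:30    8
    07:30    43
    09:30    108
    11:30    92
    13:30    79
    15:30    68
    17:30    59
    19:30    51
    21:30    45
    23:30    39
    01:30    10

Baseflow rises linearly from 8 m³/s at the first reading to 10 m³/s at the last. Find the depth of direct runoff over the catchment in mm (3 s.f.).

Direct runoff: 0.00, 34.80, 99.60, 83.40, 70.20, 59.00, 49.80, 41.60, 35.40, 29.20, 0.00 m³/s; ΣQ_DR = 503.0 m³/s.
V = ΣQ_DR · Δt = 503.0 × 7200 s = 3.622 × 10^6 m³.
Over A = 72.2 km², depth = V / A = 50.2 mm.

d ≈ 50.2 mm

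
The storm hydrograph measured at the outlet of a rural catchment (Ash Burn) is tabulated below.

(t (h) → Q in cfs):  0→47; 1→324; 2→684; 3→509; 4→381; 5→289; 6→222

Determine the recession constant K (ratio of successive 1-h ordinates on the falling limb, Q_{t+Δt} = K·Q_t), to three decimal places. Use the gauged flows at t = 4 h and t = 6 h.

Using the recession-limb readings at t = 4 h and t = 6 h: Q falls from 381 to 222 cfs over 2 intervals.
K = (Q₂/Q₁)^(1/2) = (222/381)^(1/2) = 0.763.

K ≈ 0.763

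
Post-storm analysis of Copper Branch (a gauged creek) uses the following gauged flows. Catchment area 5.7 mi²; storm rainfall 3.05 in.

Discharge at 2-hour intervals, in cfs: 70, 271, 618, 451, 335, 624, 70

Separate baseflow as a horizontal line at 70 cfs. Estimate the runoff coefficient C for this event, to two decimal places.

C ≈ 0.35

ΣQ_DR = 1949 cfs; V = ΣQ_DR·Δt = 1.403 × 10^7 ft³.
Runoff depth d = V / A = 1.060 in.
C = d / P = 1.060 / 3.05 = 0.35.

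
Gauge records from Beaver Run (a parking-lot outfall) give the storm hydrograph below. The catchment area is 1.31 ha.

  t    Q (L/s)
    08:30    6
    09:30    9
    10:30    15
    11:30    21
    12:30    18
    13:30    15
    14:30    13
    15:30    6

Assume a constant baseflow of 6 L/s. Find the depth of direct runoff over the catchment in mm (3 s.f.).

d ≈ 15.1 mm

Direct runoff: 0.0, 3.0, 9.0, 15.0, 12.0, 9.0, 7.0, 0.0 L/s; ΣQ_DR = 55.00 L/s.
V = ΣQ_DR · Δt = 55.00 × 3600 s = 1.980 × 10^5 L.
Over A = 1.31 ha, depth = V / A = 15.1 mm.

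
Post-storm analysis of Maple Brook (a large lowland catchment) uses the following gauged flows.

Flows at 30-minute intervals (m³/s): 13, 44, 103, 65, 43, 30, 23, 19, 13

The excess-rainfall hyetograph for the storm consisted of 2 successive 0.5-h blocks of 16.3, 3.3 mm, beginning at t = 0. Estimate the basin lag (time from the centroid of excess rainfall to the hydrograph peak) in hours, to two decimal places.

Centroid of excess rainfall: t_c = Σ P_i·t̄_i / ΣP_i = 0.3342 h (block centres at 0.25, 0.75 h).
Hydrograph peak occurs at t = 1 h, so basin lag t_L = 1 − 0.3342 = 0.67 h.

t_L ≈ 0.67 h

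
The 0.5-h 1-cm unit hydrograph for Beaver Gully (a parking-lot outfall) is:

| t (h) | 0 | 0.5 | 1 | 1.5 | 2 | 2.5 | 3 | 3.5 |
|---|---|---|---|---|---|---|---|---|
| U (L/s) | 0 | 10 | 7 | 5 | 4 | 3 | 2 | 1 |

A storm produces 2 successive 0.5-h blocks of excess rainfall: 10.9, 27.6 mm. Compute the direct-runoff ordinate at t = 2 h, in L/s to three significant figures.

By discrete convolution, Q_j = Σ (P_i / 10 mm) · U_{j−i}.
At t = 2 h (j=4): Q = (10.9/10)·4 + (27.6/10)·5 = 18.2 L/s.

Q ≈ 18.2 L/s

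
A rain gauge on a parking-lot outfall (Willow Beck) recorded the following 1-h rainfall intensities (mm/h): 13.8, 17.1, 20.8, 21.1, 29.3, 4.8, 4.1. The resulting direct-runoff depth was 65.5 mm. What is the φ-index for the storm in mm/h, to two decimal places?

φ ≈ 7.32 mm/h

Only the 5 blocks with intensity above φ contribute runoff: 13.8, 17.1, 20.8, 21.1, 29.3 mm/h.
Σ(I−φ)·Δt = d  ⇒  (13.8+17.1+20.8+21.1+29.3 − 5φ)·1 = 65.5
φ = (102.1 − 65.5/1) / 5 = 7.32 mm/h.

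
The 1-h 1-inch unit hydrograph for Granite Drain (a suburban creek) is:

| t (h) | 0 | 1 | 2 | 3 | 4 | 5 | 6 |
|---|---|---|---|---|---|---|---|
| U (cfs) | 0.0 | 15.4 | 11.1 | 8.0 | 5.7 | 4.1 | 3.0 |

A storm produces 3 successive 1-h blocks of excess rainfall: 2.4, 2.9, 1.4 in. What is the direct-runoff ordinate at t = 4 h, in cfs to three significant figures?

Q ≈ 52.4 cfs

By discrete convolution, Q_j = Σ (P_i / 1 in) · U_{j−i}.
At t = 4 h (j=4): Q = (2.4/1)·5.7 + (2.9/1)·8.0 + (1.4/1)·11.1 = 52.4 cfs.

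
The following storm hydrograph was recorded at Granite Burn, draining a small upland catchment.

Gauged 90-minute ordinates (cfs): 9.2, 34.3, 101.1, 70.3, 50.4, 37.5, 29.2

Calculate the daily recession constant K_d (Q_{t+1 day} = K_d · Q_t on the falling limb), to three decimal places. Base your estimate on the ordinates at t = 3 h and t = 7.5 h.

K_d ≈ 0.005

Between t = 3 h and t = 7.5 h the flow falls from 101.1 to 37.5 cfs over 3×1.5 h = 4.5 h.
Per-interval ratio K = (37.5/101.1)^(1/3) = 0.7185; K_d = K^(24/1.5) = 0.005.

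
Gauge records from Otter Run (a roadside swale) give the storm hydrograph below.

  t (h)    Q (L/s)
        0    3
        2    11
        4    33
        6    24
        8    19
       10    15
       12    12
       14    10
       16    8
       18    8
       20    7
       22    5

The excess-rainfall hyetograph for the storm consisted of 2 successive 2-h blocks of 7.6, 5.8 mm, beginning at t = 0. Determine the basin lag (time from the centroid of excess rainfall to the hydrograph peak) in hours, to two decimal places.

Centroid of excess rainfall: t_c = Σ P_i·t̄_i / ΣP_i = 1.8657 h (block centres at 1, 3 h).
Hydrograph peak occurs at t = 4 h, so basin lag t_L = 4 − 1.8657 = 2.13 h.

t_L ≈ 2.13 h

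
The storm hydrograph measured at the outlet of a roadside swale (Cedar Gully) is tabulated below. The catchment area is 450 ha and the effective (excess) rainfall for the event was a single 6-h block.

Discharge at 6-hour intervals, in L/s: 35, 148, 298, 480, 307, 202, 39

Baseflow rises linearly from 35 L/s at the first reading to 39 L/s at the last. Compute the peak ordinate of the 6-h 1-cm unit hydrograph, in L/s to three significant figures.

Direct runoff: 0.00, 112.33, 261.67, 443.00, 269.33, 163.67, 0.00 L/s; ΣQ_DR = 1250 L/s, peak = 443.00 L/s.
Runoff depth d = ΣQ_DR·Δt / A = 1250 × 21600 / (450 ha) = 6.000 mm.
The 1-cm UH is the DRH scaled by (10 mm)/d, so U_p = 443.00 × 10/6.000 = 738 L/s.

U_p ≈ 738 L/s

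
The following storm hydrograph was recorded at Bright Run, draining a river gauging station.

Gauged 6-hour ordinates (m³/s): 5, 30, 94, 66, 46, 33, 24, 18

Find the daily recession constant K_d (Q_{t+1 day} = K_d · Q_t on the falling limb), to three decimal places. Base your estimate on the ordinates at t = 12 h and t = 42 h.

K_d ≈ 0.267

Between t = 12 h and t = 42 h the flow falls from 94 to 18 m³/s over 5×6 h = 30 h.
Per-interval ratio K = (18/94)^(1/5) = 0.7185; K_d = K^(24/6) = 0.267.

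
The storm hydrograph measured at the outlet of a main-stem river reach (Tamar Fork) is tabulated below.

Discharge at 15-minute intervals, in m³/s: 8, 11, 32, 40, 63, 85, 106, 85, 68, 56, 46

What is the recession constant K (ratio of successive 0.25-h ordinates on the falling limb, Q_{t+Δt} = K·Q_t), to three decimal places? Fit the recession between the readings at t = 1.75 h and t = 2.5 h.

K ≈ 0.815

Using the recession-limb readings at t = 1.75 h and t = 2.5 h: Q falls from 85 to 46 m³/s over 3 intervals.
K = (Q₂/Q₁)^(1/3) = (46/85)^(1/3) = 0.815.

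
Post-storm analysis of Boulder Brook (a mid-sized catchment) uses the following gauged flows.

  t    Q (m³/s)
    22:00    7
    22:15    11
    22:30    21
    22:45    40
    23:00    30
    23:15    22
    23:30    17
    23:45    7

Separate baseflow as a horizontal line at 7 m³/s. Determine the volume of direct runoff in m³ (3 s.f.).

V ≈ 89100 m³

Direct-runoff ordinates (Q − Q_b): 0.0, 4.0, 14.0, 33.0, 23.0, 15.0, 10.0, 0.0 m³/s.
ΣQ_DR = 99.00 m³/s.
With Δt = 0.25 h = 900 s, V = ΣQ_DR · Δt = 99.00 × 900 = 89100 m³.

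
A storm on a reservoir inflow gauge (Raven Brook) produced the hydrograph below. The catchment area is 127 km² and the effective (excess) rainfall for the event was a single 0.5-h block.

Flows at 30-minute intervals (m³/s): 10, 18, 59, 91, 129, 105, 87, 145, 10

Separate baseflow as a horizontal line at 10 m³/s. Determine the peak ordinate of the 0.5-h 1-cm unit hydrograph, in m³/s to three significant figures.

Direct runoff: 0.0, 8.0, 49.0, 81.0, 119.0, 95.0, 77.0, 135.0, 0.0 m³/s; ΣQ_DR = 564.0 m³/s, peak = 135.0 m³/s.
Runoff depth d = ΣQ_DR·Δt / A = 564.0 × 1800 / (127 km²) = 7.994 mm.
The 1-cm UH is the DRH scaled by (10 mm)/d, so U_p = 135.0 × 10/7.994 = 169 m³/s.

U_p ≈ 169 m³/s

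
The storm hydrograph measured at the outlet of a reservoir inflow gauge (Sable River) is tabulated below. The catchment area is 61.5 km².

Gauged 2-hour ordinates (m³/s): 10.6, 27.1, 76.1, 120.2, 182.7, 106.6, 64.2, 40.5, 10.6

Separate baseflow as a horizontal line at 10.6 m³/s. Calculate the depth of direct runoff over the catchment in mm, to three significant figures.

d ≈ 63.6 mm

Direct runoff: 0.0, 16.5, 65.5, 109.6, 172.1, 96.0, 53.6, 29.9, 0.0 m³/s; ΣQ_DR = 543.2 m³/s.
V = ΣQ_DR · Δt = 543.2 × 7200 s = 3.911 × 10^6 m³.
Over A = 61.5 km², depth = V / A = 63.6 mm.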